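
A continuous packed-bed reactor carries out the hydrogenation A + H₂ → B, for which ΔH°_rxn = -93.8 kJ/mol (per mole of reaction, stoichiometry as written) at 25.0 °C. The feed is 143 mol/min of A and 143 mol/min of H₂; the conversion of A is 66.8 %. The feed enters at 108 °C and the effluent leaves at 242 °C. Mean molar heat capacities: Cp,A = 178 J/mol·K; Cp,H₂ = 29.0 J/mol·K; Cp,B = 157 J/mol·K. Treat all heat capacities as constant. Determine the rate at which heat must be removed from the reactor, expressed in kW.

Extent of reaction ξ = 0.668 × 143 = 95.524 mol/min
Reaction term: ξ·ΔH°_rxn = 95.524 × -93.8 = -8960.2 kJ/min
Sensible, feed 108→25 °C: -2456.9 kJ/min
Outlet flows (mol/min): A 47.476, H₂ 47.476, B 95.524
Sensible, products 25→242 °C: 5387 kJ/min
Q = ΔH = -6030.1 kJ/min = -100.5 kW
Heat removed = 100.5 kW

Q_out = 101 kW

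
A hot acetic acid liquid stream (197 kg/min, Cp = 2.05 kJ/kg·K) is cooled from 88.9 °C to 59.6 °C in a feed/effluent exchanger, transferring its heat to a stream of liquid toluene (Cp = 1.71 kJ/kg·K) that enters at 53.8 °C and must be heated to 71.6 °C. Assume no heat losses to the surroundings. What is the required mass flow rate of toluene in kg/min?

Heat released by hot stream: Q = 197 × 2.05 × (88.9 − 59.6) = 11833 kJ/min
Energy balance on cold side (adiabatic exchanger): Q = ṁ_c·Cp_c·(T_c,out − T_c,in)
ṁ_c = 11833 / [1.71 × (71.6 − 53.8)] = 388.75 kg/min

ṁ_c = 389 kg/min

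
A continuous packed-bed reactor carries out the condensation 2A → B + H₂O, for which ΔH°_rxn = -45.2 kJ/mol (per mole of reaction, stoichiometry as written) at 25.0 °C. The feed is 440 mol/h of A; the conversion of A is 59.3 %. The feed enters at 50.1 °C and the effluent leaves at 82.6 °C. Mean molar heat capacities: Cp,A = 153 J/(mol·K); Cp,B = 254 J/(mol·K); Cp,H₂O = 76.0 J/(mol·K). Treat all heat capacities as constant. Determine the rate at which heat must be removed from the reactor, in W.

Q_out = 980 W

Extent of reaction ξ = 0.593 × 440 / 2 = 130.46 mol/h
Reaction term: ξ·ΔH°_rxn = 130.46 × -45.2 = -5896.8 kJ/h
Sensible, feed 50.1→25 °C: -1689.7 kJ/h
Outlet flows (mol/h): A 179.08, B 130.46, H₂O 130.46
Sensible, products 25→82.6 °C: 4058 kJ/h
Q = ΔH = -3528.5 kJ/h = -0.98015 kW
Heat removed = 980.15 W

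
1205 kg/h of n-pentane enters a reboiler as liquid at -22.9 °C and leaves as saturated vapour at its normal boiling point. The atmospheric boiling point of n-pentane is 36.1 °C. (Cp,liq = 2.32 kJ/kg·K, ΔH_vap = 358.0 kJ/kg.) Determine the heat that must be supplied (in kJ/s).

Q = 166 kJ/s

liquid -22.9→36.1 °C: 136.88 kJ/kg
vaporisation at 36.1 °C: 358 kJ/kg
Δh = 136.88 + 358 = 494.88 kJ/kg
Q = ṁ·Δh = 1205 kg/h × 494.88 kJ/kg = 596330 kJ/h
|Q| = 165.65 kW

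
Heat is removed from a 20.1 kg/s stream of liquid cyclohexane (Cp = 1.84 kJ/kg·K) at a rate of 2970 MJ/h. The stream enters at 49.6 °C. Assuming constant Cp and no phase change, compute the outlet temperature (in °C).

Q = 2970 MJ/h = 825 kJ/s
ΔT = Q/(ṁ·Cp) = 825/(20.1×1.84) = 22.307 K
T_out = 49.6 − 22.307 = 27.293 °C

T_out = 27.3 °C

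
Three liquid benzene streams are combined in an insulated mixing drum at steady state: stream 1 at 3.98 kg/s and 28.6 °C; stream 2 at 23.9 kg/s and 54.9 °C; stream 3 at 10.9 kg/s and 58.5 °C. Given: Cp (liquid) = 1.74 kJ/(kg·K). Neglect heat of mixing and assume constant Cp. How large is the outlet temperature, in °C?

T_out = 53.2 °C

Energy balance with Q = 0: Σ ṁᵢCp,ᵢ(T_out − Tᵢ) = 0
T_out = Σ ṁᵢCp,ᵢTᵢ / Σ ṁᵢCp,ᵢ
      = 3590.6 / 67.477 = 53.213 °C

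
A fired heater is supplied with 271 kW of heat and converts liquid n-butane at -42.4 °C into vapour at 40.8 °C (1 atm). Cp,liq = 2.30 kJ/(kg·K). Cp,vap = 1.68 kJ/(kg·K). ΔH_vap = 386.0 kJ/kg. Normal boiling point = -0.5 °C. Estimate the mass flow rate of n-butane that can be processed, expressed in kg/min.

Δh = 2.30×(-0.5−-42.4) + 386.0 + 1.68×(40.8−-0.5) = 551.75 kJ/kg
Q = 271 kW = 271 kJ/s = 16260 kJ/min
ṁ = Q/Δh = 16260 / 551.75 = 29.47 kg/min

ṁ = 29.5 kg/min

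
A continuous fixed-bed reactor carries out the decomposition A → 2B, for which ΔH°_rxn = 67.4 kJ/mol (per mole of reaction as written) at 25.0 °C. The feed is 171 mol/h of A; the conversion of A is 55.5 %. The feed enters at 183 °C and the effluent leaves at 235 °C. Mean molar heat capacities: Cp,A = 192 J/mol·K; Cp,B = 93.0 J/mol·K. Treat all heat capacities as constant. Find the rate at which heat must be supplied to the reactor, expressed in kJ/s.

Q_in = 2.22 kJ/s

Extent of reaction ξ = 0.555 × 171 = 94.905 mol/h
Reaction term: ξ·ΔH°_rxn = 94.905 × 67.4 = 6396.6 kJ/h
Sensible, feed 183→25 °C: -5187.5 kJ/h
Outlet flows (mol/h): A 76.095, B 189.81
Sensible, products 25→235 °C: 6775.1 kJ/h
Q = ΔH = 7984.3 kJ/h = 2.2179 kW
Heat supplied = 2.2179 kJ/s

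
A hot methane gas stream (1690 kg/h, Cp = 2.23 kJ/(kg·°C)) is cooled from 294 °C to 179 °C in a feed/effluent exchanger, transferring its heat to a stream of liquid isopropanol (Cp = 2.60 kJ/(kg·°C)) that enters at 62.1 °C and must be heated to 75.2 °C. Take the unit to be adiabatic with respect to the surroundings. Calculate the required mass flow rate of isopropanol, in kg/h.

Heat released by hot stream: Q = 1690 × 2.23 × (294 − 179) = 433400 kJ/h
Energy balance on cold side (adiabatic exchanger): Q = ṁ_c·Cp_c·(T_c,out − T_c,in)
ṁ_c = 433400 / [2.60 × (75.2 − 62.1)] = 12725 kg/h

ṁ_c = 12700 kg/h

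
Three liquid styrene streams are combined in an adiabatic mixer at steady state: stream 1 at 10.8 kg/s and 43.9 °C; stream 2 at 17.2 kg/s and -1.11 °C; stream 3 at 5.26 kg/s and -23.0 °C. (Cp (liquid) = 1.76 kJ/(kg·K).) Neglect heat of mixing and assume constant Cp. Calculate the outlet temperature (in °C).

Energy balance with Q = 0: Σ ṁᵢCp,ᵢ(T_out − Tᵢ) = 0
Σ ṁᵢCp,ᵢTᵢ = 10.8×1.76×43.9 + 17.2×1.76×-1.11 + 5.26×1.76×-23.0 = 587.92
Σ ṁᵢCp,ᵢ = 10.8×1.76 + 17.2×1.76 + 5.26×1.76 = 58.538
T_out = 587.92 / 58.538 = 10.044 °C

T_out = 10.0 °C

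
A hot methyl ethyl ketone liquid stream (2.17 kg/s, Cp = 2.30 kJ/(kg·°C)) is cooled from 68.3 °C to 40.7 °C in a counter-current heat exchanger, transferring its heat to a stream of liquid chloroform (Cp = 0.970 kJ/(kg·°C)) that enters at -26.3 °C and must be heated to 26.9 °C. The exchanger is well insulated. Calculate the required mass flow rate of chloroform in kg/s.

ṁ_c = 2.67 kg/s

Heat released by hot stream: Q = 2.17 × 2.30 × (68.3 − 40.7) = 137.75 kJ/s
Energy balance on cold side (adiabatic exchanger): Q = ṁ_c·Cp_c·(T_c,out − T_c,in)
ṁ_c = 137.75 / [0.970 × (26.9 − -26.3)] = 2.6694 kg/s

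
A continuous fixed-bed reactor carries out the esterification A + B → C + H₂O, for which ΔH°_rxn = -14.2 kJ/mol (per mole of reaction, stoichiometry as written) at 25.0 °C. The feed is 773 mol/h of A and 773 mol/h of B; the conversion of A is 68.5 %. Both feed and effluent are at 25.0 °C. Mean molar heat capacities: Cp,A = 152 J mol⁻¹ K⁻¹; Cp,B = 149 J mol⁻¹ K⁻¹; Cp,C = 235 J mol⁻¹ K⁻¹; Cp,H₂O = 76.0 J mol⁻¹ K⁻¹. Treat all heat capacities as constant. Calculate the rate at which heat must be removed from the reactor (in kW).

Extent of reaction ξ = 0.685 × 773 = 529.5 mol/h
Reaction term: ξ·ΔH°_rxn = 529.5 × -14.2 = -7519 kJ/h
Q = ΔH = -7519 kJ/h = -2.0886 kW
Heat removed = 2.0886 kW

Q_out = 2.09 kW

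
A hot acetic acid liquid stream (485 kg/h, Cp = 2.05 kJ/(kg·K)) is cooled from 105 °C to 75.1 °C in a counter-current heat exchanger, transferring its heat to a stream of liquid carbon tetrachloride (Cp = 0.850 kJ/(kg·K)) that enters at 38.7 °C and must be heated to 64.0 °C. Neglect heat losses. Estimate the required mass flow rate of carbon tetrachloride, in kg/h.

ṁ_c = 1380 kg/h

Heat released by hot stream: Q = 485 × 2.05 × (105 − 75.1) = 29728 kJ/h
Energy balance on cold side (adiabatic exchanger): Q = ṁ_c·Cp_c·(T_c,out − T_c,in)
ṁ_c = 29728 / [0.850 × (64.0 − 38.7)] = 1382.4 kg/h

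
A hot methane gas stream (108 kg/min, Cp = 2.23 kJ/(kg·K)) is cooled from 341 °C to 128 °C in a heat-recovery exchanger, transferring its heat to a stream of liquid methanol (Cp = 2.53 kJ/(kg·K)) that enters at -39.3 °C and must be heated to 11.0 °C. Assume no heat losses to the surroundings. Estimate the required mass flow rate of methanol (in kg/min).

ṁ_c = 403 kg/min

Heat released by hot stream: Q = 108 × 2.23 × (341 − 128) = 51299 kJ/min
Energy balance on cold side (adiabatic exchanger): Q = ṁ_c·Cp_c·(T_c,out − T_c,in)
ṁ_c = 51299 / [2.53 × (11.0 − -39.3)] = 403.11 kg/min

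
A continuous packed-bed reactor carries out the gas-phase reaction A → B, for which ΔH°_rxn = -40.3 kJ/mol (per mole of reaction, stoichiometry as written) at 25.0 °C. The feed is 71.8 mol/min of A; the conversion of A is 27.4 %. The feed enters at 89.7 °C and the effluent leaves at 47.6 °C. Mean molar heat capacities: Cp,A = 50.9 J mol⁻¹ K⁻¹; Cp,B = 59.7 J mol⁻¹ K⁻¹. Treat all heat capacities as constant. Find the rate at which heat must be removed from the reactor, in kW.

Q_out = 15.7 kW

Extent of reaction ξ = 0.274 × 71.8 = 19.673 mol/min
Reaction term: ξ·ΔH°_rxn = 19.673 × -40.3 = -792.83 kJ/min
Sensible, feed 89.7→25 °C: -236.45 kJ/min
Outlet flows (mol/min): A 52.127, B 19.673
Sensible, products 25→47.6 °C: 86.507 kJ/min
Q = ΔH = -942.78 kJ/min = -15.713 kW
Heat removed = 15.713 kW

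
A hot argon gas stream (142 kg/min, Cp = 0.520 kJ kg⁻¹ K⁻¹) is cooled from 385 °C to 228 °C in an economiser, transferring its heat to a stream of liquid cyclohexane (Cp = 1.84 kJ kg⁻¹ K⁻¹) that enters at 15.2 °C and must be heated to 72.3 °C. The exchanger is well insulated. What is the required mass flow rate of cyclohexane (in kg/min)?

ṁ_c = 110 kg/min

Heat released by hot stream: Q = 142 × 0.520 × (385 − 228) = 11593 kJ/min
Energy balance on cold side (adiabatic exchanger): Q = ṁ_c·Cp_c·(T_c,out − T_c,in)
ṁ_c = 11593 / [1.84 × (72.3 − 15.2)] = 110.34 kg/min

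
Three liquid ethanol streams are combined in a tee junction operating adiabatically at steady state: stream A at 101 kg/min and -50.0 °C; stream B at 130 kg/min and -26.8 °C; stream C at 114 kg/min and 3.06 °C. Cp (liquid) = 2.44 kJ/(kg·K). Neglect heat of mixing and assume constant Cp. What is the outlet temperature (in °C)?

T_out = -23.7 °C

Adiabatic, steady state ⇒ Σ ṁᵢCp,ᵢ(T_out − Tᵢ) = 0
Σ ṁᵢCp,ᵢTᵢ = 101×2.44×-50.0 + 130×2.44×-26.8 + 114×2.44×3.06 = -19972
Σ ṁᵢCp,ᵢ = 101×2.44 + 130×2.44 + 114×2.44 = 841.8
T_out = -19972 / 841.8 = -23.725 °C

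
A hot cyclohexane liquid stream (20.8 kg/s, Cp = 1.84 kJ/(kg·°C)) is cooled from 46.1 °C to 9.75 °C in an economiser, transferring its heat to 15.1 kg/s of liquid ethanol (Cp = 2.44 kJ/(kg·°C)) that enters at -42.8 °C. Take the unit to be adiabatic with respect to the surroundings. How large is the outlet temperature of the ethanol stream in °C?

Heat released by hot stream: Q = 20.8 × 1.84 × (46.1 − 9.75) = 1391.2 kJ/s
Energy balance on cold side (adiabatic exchanger): Q = ṁ_c·Cp_c·(T_c,out − T_c,in)
T_c,out = -42.8 + 1391.2/(15.1 × 2.44) = -5.0411 °C

T_c,out = -5.04 °C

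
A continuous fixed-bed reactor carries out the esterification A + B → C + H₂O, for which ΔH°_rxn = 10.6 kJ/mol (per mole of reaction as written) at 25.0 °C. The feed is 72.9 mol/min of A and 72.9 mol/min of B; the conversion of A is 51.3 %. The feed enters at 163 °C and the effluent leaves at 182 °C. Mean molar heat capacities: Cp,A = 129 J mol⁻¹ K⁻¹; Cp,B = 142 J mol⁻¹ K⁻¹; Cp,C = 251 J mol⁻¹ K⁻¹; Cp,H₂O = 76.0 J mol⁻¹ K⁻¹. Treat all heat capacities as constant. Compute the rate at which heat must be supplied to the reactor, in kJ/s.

Q_in = 18.3 kJ/s

Extent of reaction ξ = 0.513 × 72.9 = 37.398 mol/min
Reaction term: ξ·ΔH°_rxn = 37.398 × 10.6 = 396.42 kJ/min
Sensible, feed 163→25 °C: -2726.3 kJ/min
Outlet flows (mol/min): A 35.502, B 35.502, C 37.398, H₂O 37.398
Sensible, products 25→182 °C: 3430.5 kJ/min
Q = ΔH = 1100.6 kJ/min = 18.343 kW
Heat supplied = 18.343 kJ/s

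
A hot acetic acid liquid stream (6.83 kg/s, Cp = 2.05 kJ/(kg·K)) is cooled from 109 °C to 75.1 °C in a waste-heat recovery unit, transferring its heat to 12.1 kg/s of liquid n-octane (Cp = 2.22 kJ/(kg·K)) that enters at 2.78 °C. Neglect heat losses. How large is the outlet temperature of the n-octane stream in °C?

T_c,out = 20.4 °C

Heat released by hot stream: Q = 6.83 × 2.05 × (109 − 75.1) = 474.65 kJ/s
Energy balance on cold side (adiabatic exchanger): Q = ṁ_c·Cp_c·(T_c,out − T_c,in)
T_c,out = 2.78 + 474.65/(12.1 × 2.22) = 20.45 °C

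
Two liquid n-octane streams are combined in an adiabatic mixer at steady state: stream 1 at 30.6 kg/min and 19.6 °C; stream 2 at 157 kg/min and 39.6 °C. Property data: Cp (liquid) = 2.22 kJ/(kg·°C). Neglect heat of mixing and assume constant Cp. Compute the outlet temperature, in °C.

No heat crosses the boundary, so H_out = H_in.
T_out = Σ ṁᵢCp,ᵢTᵢ / Σ ṁᵢCp,ᵢ
      = 15134 / 416.47 = 36.338 °C

T_out = 36.3 °C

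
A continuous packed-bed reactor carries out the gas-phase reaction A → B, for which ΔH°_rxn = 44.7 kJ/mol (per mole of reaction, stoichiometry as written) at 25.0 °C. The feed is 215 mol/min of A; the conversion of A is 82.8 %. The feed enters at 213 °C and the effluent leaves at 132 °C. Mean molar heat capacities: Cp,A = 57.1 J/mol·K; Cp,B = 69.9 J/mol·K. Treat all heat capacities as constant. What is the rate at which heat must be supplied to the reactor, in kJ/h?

Extent of reaction ξ = 0.828 × 215 = 178.02 mol/min
Reaction term: ξ·ΔH°_rxn = 178.02 × 44.7 = 7957.5 kJ/min
Sensible, feed 213→25 °C: -2308 kJ/min
Outlet flows (mol/min): A 36.98, B 178.02
Sensible, products 25→132 °C: 1557.4 kJ/min
Q = ΔH = 7206.9 kJ/min = 120.12 kW
Heat supplied = 432410 kJ/h

Q_in = 432000 kJ/h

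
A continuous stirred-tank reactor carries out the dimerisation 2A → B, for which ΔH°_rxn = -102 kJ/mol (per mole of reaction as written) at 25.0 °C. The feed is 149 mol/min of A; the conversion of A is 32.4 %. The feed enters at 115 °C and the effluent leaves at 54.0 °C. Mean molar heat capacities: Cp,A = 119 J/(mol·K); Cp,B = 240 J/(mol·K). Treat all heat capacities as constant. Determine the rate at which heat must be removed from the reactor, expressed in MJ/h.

Extent of reaction ξ = 0.324 × 149 / 2 = 24.138 mol/min
Reaction term: ξ·ΔH°_rxn = 24.138 × -102 = -2462.1 kJ/min
Sensible, feed 115→25 °C: -1595.8 kJ/min
Outlet flows (mol/min): A 100.72, B 24.138
Sensible, products 25→54.0 °C: 515.6 kJ/min
Q = ΔH = -3542.3 kJ/min = -59.038 kW
Heat removed = 212.54 MJ/h

Q_out = 213 MJ/h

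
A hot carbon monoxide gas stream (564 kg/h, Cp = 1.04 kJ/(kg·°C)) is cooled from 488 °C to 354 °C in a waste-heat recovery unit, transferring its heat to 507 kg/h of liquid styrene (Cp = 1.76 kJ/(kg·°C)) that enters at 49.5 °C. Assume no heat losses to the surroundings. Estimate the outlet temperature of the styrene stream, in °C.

T_c,out = 138 °C

Heat released by hot stream: Q = 564 × 1.04 × (488 − 354) = 78599 kJ/h
Energy balance on cold side (adiabatic exchanger): Q = ṁ_c·Cp_c·(T_c,out − T_c,in)
T_c,out = 49.5 + 78599/(507 × 1.76) = 137.58 °C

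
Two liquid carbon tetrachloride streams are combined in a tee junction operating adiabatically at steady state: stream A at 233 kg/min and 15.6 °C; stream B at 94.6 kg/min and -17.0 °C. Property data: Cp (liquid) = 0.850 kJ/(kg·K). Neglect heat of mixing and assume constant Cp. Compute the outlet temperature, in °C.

Energy balance with Q = 0: Σ ṁᵢCp,ᵢ(T_out − Tᵢ) = 0
T_out = Σ ṁᵢCp,ᵢTᵢ / Σ ṁᵢCp,ᵢ
      = 1722.6 / 278.46 = 6.1862 °C

T_out = 6.19 °C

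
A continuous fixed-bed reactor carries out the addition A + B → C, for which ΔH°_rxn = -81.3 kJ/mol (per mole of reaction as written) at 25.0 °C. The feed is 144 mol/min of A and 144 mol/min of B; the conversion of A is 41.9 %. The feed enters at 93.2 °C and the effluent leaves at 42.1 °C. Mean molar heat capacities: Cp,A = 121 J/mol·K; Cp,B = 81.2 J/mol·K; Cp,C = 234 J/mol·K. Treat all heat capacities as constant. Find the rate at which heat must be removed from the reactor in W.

Extent of reaction ξ = 0.419 × 144 = 60.336 mol/min
Reaction term: ξ·ΔH°_rxn = 60.336 × -81.3 = -4905.3 kJ/min
Sensible, feed 93.2→25 °C: -1985.8 kJ/min
Outlet flows (mol/min): A 83.664, B 83.664, C 60.336
Sensible, products 25→42.1 °C: 530.71 kJ/min
Q = ΔH = -6360.4 kJ/min = -106.01 kW
Heat removed = 106010 W

Q_out = 106000 W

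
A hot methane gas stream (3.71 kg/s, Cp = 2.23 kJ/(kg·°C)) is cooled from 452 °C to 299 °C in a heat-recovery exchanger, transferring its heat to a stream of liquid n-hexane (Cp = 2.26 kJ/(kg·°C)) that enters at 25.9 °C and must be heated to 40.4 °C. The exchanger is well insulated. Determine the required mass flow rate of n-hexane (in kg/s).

ṁ_c = 38.6 kg/s

Heat released by hot stream: Q = 3.71 × 2.23 × (452 − 299) = 1265.8 kJ/s
Energy balance on cold side (adiabatic exchanger): Q = ṁ_c·Cp_c·(T_c,out − T_c,in)
ṁ_c = 1265.8 / [2.26 × (40.4 − 25.9)] = 38.627 kg/s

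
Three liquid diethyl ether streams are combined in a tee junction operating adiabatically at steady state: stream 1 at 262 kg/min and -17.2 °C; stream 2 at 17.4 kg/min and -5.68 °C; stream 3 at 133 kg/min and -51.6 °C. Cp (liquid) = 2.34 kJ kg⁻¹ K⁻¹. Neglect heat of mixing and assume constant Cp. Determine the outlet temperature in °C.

Energy balance with Q = 0: Σ ṁᵢCp,ᵢ(T_out − Tᵢ) = 0
T_out = Σ ṁᵢCp,ᵢTᵢ / Σ ṁᵢCp,ᵢ
      = -26835 / 965.02 = -27.808 °C

T_out = -27.8 °C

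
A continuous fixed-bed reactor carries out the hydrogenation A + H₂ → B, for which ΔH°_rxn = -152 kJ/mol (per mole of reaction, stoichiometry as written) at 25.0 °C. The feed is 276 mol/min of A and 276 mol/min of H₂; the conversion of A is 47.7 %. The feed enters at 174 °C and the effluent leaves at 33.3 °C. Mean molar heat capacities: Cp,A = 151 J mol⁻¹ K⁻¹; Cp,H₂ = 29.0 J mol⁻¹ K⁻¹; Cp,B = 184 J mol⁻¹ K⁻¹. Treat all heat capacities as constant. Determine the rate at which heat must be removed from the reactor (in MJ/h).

Extent of reaction ξ = 0.477 × 276 = 131.65 mol/min
Reaction term: ξ·ΔH°_rxn = 131.65 × -152 = -20011 kJ/min
Sensible, feed 174→25 °C: -7402.3 kJ/min
Outlet flows (mol/min): A 144.35, H₂ 144.35, B 131.65
Sensible, products 25→33.3 °C: 416.71 kJ/min
Q = ΔH = -26997 kJ/min = -449.95 kW
Heat removed = 1619.8 MJ/h

Q_out = 1620 MJ/h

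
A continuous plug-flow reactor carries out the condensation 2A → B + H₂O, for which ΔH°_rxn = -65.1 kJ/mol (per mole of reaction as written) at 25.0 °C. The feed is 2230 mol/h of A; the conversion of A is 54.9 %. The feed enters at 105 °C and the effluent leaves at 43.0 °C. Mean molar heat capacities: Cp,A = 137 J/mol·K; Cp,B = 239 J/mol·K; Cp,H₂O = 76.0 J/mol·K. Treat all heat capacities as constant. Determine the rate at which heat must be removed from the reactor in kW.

Q_out = 16.2 kW

Extent of reaction ξ = 0.549 × 2230 / 2 = 612.14 mol/h
Reaction term: ξ·ΔH°_rxn = 612.14 × -65.1 = -39850 kJ/h
Sensible, feed 105→25 °C: -24441 kJ/h
Outlet flows (mol/h): A 1005.7, B 612.14, H₂O 612.14
Sensible, products 25→43.0 °C: 5950.9 kJ/h
Q = ΔH = -58340 kJ/h = -16.206 kW
Heat removed = 16.206 kW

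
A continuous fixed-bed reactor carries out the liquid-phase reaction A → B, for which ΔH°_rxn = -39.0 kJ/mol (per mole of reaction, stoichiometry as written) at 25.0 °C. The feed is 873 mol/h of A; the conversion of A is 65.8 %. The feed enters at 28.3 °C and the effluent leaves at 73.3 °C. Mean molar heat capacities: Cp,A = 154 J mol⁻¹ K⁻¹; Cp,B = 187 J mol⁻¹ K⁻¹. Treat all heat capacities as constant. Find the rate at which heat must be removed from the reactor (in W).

Q_out = 4290 W

Extent of reaction ξ = 0.658 × 873 = 574.43 mol/h
Reaction term: ξ·ΔH°_rxn = 574.43 × -39.0 = -22403 kJ/h
Sensible, feed 28.3→25 °C: -443.66 kJ/h
Outlet flows (mol/h): A 298.57, B 574.43
Sensible, products 25→73.3 °C: 7409.1 kJ/h
Q = ΔH = -15437 kJ/h = -4.2882 kW
Heat removed = 4288.2 W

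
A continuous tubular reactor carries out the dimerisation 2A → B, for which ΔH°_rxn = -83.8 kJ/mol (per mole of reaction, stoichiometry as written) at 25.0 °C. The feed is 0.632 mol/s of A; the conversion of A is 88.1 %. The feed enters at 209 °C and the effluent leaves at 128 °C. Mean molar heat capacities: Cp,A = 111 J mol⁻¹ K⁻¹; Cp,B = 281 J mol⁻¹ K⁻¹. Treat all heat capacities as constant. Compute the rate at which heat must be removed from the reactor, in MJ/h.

Q_out = 98.4 MJ/h

Extent of reaction ξ = 0.881 × 0.632 / 2 = 0.2784 mol/s
Reaction term: ξ·ΔH°_rxn = 0.2784 × -83.8 = -23.33 kJ/s
Sensible, feed 209→25 °C: -12.908 kJ/s
Outlet flows (mol/s): A 0.075208, B 0.2784
Sensible, products 25→128 °C: 8.9175 kJ/s
Q = ΔH = -27.32 kJ/s = -27.32 kW
Heat removed = 98.352 MJ/h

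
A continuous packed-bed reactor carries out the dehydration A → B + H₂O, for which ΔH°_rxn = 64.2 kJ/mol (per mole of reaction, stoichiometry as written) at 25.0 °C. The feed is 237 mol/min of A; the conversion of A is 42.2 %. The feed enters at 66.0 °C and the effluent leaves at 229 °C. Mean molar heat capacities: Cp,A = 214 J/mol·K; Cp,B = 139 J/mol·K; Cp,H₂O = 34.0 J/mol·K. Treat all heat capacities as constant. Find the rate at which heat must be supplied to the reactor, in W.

Q_in = 231000 W

Extent of reaction ξ = 0.422 × 237 = 100.01 mol/min
Reaction term: ξ·ΔH°_rxn = 100.01 × 64.2 = 6420.9 kJ/min
Sensible, feed 66.0→25 °C: -2079.4 kJ/min
Outlet flows (mol/min): A 136.99, B 100.01, H₂O 100.01
Sensible, products 25→229 °C: 9510 kJ/min
Q = ΔH = 13851 kJ/min = 230.86 kW
Heat supplied = 230860 W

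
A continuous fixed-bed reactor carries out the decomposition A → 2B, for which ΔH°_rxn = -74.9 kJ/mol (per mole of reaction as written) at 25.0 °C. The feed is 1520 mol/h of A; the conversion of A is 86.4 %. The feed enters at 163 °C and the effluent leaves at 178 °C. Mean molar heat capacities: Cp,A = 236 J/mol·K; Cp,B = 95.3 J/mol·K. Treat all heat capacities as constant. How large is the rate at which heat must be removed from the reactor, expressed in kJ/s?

Extent of reaction ξ = 0.864 × 1520 = 1313.3 mol/h
Reaction term: ξ·ΔH°_rxn = 1313.3 × -74.9 = -98365 kJ/h
Sensible, feed 163→25 °C: -49503 kJ/h
Outlet flows (mol/h): A 206.72, B 2626.6
Sensible, products 25→178 °C: 45762 kJ/h
Q = ΔH = -102110 kJ/h = -28.363 kW
Heat removed = 28.363 kJ/s

Q_out = 28.4 kJ/s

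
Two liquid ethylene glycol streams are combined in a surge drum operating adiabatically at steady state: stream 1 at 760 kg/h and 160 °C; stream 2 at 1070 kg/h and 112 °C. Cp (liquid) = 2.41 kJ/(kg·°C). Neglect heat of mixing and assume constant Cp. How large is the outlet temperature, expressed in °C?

No heat crosses the boundary, so H_out = H_in.
Σ ṁᵢCp,ᵢTᵢ = 760×2.41×160 + 1070×2.41×112 = 581870
Σ ṁᵢCp,ᵢ = 760×2.41 + 1070×2.41 = 4410.3
T_out = 581870 / 4410.3 = 131.93 °C

T_out = 132 °C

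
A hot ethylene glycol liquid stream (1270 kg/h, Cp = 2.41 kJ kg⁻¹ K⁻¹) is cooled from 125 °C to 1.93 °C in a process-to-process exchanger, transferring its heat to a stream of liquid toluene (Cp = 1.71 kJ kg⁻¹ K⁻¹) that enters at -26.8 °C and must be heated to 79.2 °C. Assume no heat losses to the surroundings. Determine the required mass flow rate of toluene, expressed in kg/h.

ṁ_c = 2080 kg/h

Heat released by hot stream: Q = 1270 × 2.41 × (125 − 1.93) = 376680 kJ/h
Energy balance on cold side (adiabatic exchanger): Q = ṁ_c·Cp_c·(T_c,out − T_c,in)
ṁ_c = 376680 / [1.71 × (79.2 − -26.8)] = 2078.1 kg/h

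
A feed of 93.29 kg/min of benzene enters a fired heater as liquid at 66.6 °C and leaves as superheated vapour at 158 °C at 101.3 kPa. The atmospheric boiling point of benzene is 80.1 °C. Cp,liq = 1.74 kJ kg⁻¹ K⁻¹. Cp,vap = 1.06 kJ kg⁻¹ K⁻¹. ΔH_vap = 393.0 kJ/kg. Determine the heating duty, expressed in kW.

liquid 66.6→80.1 °C: 23.49 kJ/kg
vaporisation at 80.1 °C: 393 kJ/kg
vapour 80.1→158 °C: 82.574 kJ/kg
Δh = 23.49 + 393 + 82.574 = 499.06 kJ/kg
Q = ṁ·Δh = 93.29 kg/min × 499.06 kJ/kg = 46558 kJ/min
|Q| = 775.96 kW

Q = 776 kW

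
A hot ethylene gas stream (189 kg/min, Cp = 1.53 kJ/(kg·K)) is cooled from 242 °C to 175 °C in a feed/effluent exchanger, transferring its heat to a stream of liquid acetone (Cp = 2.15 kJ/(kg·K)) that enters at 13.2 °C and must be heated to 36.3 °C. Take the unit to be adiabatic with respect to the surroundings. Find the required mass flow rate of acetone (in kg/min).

ṁ_c = 390 kg/min

Heat released by hot stream: Q = 189 × 1.53 × (242 − 175) = 19374 kJ/min
Energy balance on cold side (adiabatic exchanger): Q = ṁ_c·Cp_c·(T_c,out − T_c,in)
ṁ_c = 19374 / [2.15 × (36.3 − 13.2)] = 390.1 kg/min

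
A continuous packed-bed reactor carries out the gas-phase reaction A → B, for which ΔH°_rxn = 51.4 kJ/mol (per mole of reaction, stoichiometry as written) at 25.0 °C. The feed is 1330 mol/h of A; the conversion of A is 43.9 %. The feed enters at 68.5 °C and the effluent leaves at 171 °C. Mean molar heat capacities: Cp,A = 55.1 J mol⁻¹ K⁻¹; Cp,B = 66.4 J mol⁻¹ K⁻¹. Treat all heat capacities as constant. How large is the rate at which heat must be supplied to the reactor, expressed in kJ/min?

Extent of reaction ξ = 0.439 × 1330 = 583.87 mol/h
Reaction term: ξ·ΔH°_rxn = 583.87 × 51.4 = 30011 kJ/h
Sensible, feed 68.5→25 °C: -3187.8 kJ/h
Outlet flows (mol/h): A 746.13, B 583.87
Sensible, products 25→171 °C: 11663 kJ/h
Q = ΔH = 38486 kJ/h = 10.69 kW
Heat supplied = 641.43 kJ/min

Q_in = 641 kJ/min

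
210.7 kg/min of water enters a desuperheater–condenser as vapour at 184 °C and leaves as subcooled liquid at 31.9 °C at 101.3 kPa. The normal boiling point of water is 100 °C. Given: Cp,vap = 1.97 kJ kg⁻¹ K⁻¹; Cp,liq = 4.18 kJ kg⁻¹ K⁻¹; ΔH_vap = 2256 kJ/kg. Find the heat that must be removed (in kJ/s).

vapour 184→100 °C: -165.48 kJ/kg
condensation at 100 °C: -2256 kJ/kg
liquid 100→31.9 °C: -284.66 kJ/kg
Δh = -165.48 + -2256 + -284.66 = -2706.1 kJ/kg
Q = ṁ·Δh = 210.7 kg/min × -2706.1 kJ/kg = -570180 kJ/min
|Q| = 9503.1 kW

Q_c = 9500 kJ/s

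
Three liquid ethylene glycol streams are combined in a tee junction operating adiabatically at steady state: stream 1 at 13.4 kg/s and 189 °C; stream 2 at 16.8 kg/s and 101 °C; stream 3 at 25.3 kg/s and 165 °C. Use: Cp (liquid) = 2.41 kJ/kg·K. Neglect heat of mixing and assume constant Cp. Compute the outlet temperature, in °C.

T_out = 151 °C

No heat crosses the boundary, so H_out = H_in.
T_out = Σ ṁᵢCp,ᵢTᵢ / Σ ṁᵢCp,ᵢ
      = 20253 / 133.76 = 151.42 °C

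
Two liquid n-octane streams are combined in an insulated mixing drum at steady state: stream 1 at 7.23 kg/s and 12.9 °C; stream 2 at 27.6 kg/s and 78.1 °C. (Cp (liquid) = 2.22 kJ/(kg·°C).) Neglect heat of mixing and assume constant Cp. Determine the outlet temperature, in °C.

T_out = 64.6 °C

Energy balance with Q = 0: Σ ṁᵢCp,ᵢ(T_out − Tᵢ) = 0
Σ ṁᵢCp,ᵢTᵢ = 7.23×2.22×12.9 + 27.6×2.22×78.1 = 4992.4
Σ ṁᵢCp,ᵢ = 7.23×2.22 + 27.6×2.22 = 77.323
T_out = 4992.4 / 77.323 = 64.566 °C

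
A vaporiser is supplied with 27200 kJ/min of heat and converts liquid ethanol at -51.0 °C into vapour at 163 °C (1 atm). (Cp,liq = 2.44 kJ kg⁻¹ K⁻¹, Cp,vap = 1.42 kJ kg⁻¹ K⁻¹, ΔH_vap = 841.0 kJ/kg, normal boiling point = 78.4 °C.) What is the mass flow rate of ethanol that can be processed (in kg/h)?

ṁ = 1280 kg/h

Δh = 2.44×(78.4−-51.0) + 841.0 + 1.42×(163−78.4) = 1276.9 kJ/kg
Q = 27200 kJ/min = 453.33 kJ/s = 1.632e+06 kJ/h
ṁ = Q/Δh = 1.632e+06 / 1276.9 = 1278.1 kg/h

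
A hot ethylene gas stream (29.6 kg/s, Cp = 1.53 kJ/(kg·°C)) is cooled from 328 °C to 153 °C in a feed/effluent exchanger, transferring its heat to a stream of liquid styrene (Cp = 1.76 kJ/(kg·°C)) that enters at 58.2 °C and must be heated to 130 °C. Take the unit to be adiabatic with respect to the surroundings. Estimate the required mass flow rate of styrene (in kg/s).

Heat released by hot stream: Q = 29.6 × 1.53 × (328 − 153) = 7925.4 kJ/s
Energy balance on cold side (adiabatic exchanger): Q = ṁ_c·Cp_c·(T_c,out − T_c,in)
ṁ_c = 7925.4 / [1.76 × (130 − 58.2)] = 62.717 kg/s

ṁ_c = 62.7 kg/s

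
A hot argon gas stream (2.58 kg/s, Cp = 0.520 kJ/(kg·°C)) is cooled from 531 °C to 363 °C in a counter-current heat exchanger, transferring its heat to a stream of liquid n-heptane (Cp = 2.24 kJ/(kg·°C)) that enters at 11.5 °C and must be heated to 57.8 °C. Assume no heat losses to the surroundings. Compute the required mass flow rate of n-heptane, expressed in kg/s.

ṁ_c = 2.17 kg/s

Heat released by hot stream: Q = 2.58 × 0.520 × (531 − 363) = 225.39 kJ/s
Energy balance on cold side (adiabatic exchanger): Q = ṁ_c·Cp_c·(T_c,out − T_c,in)
ṁ_c = 225.39 / [2.24 × (57.8 − 11.5)] = 2.1732 kg/s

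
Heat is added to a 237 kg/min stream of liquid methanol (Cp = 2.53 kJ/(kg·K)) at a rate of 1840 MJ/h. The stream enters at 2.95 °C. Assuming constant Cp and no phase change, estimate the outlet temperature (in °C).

Q = 1840 MJ/h = 30667 kJ/min
ΔT = Q/(ṁ·Cp) = 30667/(237×2.53) = 51.144 K
T_out = 2.95 + 51.144 = 54.094 °C

T_out = 54.1 °C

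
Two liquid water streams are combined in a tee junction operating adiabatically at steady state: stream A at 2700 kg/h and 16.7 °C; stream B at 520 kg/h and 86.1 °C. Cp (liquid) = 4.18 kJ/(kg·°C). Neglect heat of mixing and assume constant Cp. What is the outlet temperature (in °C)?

Adiabatic, steady state ⇒ Σ ṁᵢCp,ᵢ(T_out − Tᵢ) = 0
T_out = Σ ṁᵢCp,ᵢTᵢ / Σ ṁᵢCp,ᵢ
      = 375620 / 13460 = 27.907 °C

T_out = 27.9 °C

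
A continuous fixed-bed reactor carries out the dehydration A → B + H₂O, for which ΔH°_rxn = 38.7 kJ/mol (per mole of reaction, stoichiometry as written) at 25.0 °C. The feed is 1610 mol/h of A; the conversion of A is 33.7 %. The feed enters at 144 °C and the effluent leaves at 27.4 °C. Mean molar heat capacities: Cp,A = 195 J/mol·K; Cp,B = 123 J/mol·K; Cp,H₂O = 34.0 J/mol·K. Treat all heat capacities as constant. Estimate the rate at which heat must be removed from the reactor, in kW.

Extent of reaction ξ = 0.337 × 1610 = 542.57 mol/h
Reaction term: ξ·ΔH°_rxn = 542.57 × 38.7 = 20997 kJ/h
Sensible, feed 144→25 °C: -37360 kJ/h
Outlet flows (mol/h): A 1067.4, B 542.57, H₂O 542.57
Sensible, products 25→27.4 °C: 704 kJ/h
Q = ΔH = -15659 kJ/h = -4.3496 kW
Heat removed = 4.3496 kW

Q_out = 4.35 kW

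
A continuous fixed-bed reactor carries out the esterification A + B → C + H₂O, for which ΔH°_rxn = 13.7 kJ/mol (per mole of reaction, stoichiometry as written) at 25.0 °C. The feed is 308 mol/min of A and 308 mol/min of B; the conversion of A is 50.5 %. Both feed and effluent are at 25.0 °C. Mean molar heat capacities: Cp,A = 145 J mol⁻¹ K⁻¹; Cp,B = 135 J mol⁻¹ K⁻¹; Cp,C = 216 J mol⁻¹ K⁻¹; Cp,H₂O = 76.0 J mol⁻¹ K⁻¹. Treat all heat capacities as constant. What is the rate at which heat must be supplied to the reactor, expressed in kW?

Q_in = 35.5 kW

Extent of reaction ξ = 0.505 × 308 = 155.54 mol/min
Reaction term: ξ·ΔH°_rxn = 155.54 × 13.7 = 2130.9 kJ/min
Q = ΔH = 2130.9 kJ/min = 35.515 kW
Heat supplied = 35.515 kW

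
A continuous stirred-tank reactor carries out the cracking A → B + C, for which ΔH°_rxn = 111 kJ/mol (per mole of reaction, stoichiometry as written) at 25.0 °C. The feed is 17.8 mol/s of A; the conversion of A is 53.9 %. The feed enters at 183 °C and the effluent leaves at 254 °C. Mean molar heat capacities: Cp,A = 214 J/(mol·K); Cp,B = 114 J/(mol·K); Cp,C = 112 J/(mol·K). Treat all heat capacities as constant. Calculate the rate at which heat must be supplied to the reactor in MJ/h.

Extent of reaction ξ = 0.539 × 17.8 = 9.5942 mol/s
Reaction term: ξ·ΔH°_rxn = 9.5942 × 111 = 1065 kJ/s
Sensible, feed 183→25 °C: -601.85 kJ/s
Outlet flows (mol/s): A 8.2058, B 9.5942, C 9.5942
Sensible, products 25→254 °C: 898.67 kJ/s
Q = ΔH = 1361.8 kJ/s = 1361.8 kW
Heat supplied = 4902.4 MJ/h

Q_in = 4900 MJ/h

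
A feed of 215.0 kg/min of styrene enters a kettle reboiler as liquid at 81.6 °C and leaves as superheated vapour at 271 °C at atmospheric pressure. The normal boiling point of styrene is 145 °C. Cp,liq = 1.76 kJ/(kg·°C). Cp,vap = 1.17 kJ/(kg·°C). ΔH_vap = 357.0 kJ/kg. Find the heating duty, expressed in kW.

Q = 2210 kW

liquid 81.6→145 °C: 111.58 kJ/kg
vaporisation at 145 °C: 357 kJ/kg
vapour 145→271 °C: 147.42 kJ/kg
Δh = 111.58 + 357 + 147.42 = 616 kJ/kg
Q = ṁ·Δh = 215.0 kg/min × 616 kJ/kg = 132440 kJ/min
|Q| = 2207.3 kW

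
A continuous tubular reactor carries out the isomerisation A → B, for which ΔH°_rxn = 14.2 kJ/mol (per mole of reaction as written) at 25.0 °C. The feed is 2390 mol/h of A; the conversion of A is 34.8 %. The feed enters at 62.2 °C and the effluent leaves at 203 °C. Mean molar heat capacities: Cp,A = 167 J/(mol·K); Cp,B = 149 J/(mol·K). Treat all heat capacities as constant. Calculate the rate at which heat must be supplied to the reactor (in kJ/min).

Q_in = 1090 kJ/min

Extent of reaction ξ = 0.348 × 2390 = 831.72 mol/h
Reaction term: ξ·ΔH°_rxn = 831.72 × 14.2 = 11810 kJ/h
Sensible, feed 62.2→25 °C: -14848 kJ/h
Outlet flows (mol/h): A 1558.3, B 831.72
Sensible, products 25→203 °C: 68380 kJ/h
Q = ΔH = 65343 kJ/h = 18.151 kW
Heat supplied = 1089.1 kJ/min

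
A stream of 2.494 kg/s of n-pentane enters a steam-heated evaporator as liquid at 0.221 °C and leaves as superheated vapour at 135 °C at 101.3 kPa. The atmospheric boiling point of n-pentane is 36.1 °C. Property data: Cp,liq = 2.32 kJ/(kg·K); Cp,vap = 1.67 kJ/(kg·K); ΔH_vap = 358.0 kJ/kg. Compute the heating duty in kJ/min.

Q = 90700 kJ/min

liquid 0.221→36.1 °C: 83.239 kJ/kg
vaporisation at 36.1 °C: 358 kJ/kg
vapour 36.1→135 °C: 165.16 kJ/kg
Δh = 83.239 + 358 + 165.16 = 606.4 kJ/kg
Q = ṁ·Δh = 2.494 kg/s × 606.4 kJ/kg = 1512.4 kJ/s
|Q| = 1512.4 kW = 90742 kJ/min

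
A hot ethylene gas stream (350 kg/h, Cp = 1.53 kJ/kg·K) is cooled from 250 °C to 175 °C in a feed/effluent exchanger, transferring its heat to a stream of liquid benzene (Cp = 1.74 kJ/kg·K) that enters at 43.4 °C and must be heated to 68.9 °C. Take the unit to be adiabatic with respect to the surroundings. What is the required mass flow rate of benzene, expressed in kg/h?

Heat released by hot stream: Q = 350 × 1.53 × (250 − 175) = 40162 kJ/h
Energy balance on cold side (adiabatic exchanger): Q = ṁ_c·Cp_c·(T_c,out − T_c,in)
ṁ_c = 40162 / [1.74 × (68.9 − 43.4)] = 905.17 kg/h

ṁ_c = 905 kg/h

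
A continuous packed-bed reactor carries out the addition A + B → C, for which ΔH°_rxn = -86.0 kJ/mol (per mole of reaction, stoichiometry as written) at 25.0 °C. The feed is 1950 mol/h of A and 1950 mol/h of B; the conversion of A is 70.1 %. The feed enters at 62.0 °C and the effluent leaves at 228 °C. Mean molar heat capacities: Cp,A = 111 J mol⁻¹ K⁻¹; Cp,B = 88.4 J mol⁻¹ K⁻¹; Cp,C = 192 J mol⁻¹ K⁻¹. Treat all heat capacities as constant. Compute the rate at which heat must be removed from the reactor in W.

Q_out = 15300 W

Extent of reaction ξ = 0.701 × 1950 = 1366.9 mol/h
Reaction term: ξ·ΔH°_rxn = 1366.9 × -86.0 = -117560 kJ/h
Sensible, feed 62.0→25 °C: -14387 kJ/h
Outlet flows (mol/h): A 583.05, B 583.05, C 1366.9
Sensible, products 25→228 °C: 76879 kJ/h
Q = ΔH = -55065 kJ/h = -15.296 kW
Heat removed = 15296 W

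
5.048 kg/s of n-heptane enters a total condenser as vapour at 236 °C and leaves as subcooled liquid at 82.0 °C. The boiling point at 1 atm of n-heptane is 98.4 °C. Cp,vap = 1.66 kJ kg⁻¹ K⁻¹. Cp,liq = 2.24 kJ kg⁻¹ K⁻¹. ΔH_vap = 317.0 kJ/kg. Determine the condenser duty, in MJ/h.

Q_c = 10600 MJ/h

vapour 236→98.4 °C: -228.42 kJ/kg
condensation at 98.4 °C: -317 kJ/kg
liquid 98.4→82.0 °C: -36.736 kJ/kg
Δh = -228.42 + -317 + -36.736 = -582.15 kJ/kg
Q = ṁ·Δh = 5.048 kg/s × -582.15 kJ/kg = -2938.7 kJ/s
|Q| = 2938.7 kW = 10579 MJ/h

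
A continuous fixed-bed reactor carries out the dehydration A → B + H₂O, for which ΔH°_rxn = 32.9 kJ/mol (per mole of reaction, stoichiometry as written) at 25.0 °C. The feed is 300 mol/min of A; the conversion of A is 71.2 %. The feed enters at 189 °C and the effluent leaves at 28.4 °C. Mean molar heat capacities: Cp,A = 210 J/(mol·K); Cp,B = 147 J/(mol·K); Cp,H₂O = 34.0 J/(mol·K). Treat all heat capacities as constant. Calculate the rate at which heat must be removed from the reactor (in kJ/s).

Q_out = 51.9 kJ/s

Extent of reaction ξ = 0.712 × 300 = 213.6 mol/min
Reaction term: ξ·ΔH°_rxn = 213.6 × 32.9 = 7027.4 kJ/min
Sensible, feed 189→25 °C: -10332 kJ/min
Outlet flows (mol/min): A 86.4, B 213.6, H₂O 213.6
Sensible, products 25→28.4 °C: 193.14 kJ/min
Q = ΔH = -3111.4 kJ/min = -51.857 kW
Heat removed = 51.857 kJ/s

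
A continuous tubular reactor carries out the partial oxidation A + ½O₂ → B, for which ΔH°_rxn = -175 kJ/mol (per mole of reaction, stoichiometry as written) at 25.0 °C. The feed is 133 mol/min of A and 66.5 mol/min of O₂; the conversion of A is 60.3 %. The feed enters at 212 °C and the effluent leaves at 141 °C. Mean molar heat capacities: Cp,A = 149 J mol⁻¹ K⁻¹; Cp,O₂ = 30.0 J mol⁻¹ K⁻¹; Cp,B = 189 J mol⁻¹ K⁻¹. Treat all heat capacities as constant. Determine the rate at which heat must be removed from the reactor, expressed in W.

Q_out = 256000 W

Extent of reaction ξ = 0.603 × 133 = 80.199 mol/min
Reaction term: ξ·ΔH°_rxn = 80.199 × -175 = -14035 kJ/min
Sensible, feed 212→25 °C: -4078.8 kJ/min
Outlet flows (mol/min): A 52.801, O₂ 26.401, B 80.199
Sensible, products 25→141 °C: 2762.8 kJ/min
Q = ΔH = -15351 kJ/min = -255.85 kW
Heat removed = 255850 W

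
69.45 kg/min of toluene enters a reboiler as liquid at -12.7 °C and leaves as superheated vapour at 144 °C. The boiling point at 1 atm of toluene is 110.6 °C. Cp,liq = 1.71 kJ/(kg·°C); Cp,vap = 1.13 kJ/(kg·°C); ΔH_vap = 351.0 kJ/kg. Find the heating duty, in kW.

liquid -12.7→110.6 °C: 210.84 kJ/kg
vaporisation at 110.6 °C: 351 kJ/kg
vapour 110.6→144 °C: 37.742 kJ/kg
Δh = 210.84 + 351 + 37.742 = 599.59 kJ/kg
Q = ṁ·Δh = 69.45 kg/min × 599.59 kJ/kg = 41641 kJ/min
|Q| = 694.02 kW

Q = 694 kW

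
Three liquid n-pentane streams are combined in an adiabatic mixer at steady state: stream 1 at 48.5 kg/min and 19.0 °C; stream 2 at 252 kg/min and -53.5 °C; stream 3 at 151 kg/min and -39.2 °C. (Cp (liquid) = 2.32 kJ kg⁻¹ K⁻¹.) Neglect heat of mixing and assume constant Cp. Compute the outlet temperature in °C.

No heat crosses the boundary, so H_out = H_in.
T_out = Σ ṁᵢCp,ᵢTᵢ / Σ ṁᵢCp,ᵢ
      = -42873 / 1047.5 = -40.93 °C

T_out = -40.9 °C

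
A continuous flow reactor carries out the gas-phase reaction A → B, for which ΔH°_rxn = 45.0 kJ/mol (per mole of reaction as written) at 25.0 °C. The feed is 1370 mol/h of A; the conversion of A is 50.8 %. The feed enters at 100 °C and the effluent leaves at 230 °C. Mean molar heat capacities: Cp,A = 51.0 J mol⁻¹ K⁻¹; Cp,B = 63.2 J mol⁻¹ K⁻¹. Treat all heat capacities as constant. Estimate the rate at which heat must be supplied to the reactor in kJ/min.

Extent of reaction ξ = 0.508 × 1370 = 695.96 mol/h
Reaction term: ξ·ΔH°_rxn = 695.96 × 45.0 = 31318 kJ/h
Sensible, feed 100→25 °C: -5240.2 kJ/h
Outlet flows (mol/h): A 674.04, B 695.96
Sensible, products 25→230 °C: 16064 kJ/h
Q = ΔH = 42142 kJ/h = 11.706 kW
Heat supplied = 702.36 kJ/min

Q_in = 702 kJ/min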